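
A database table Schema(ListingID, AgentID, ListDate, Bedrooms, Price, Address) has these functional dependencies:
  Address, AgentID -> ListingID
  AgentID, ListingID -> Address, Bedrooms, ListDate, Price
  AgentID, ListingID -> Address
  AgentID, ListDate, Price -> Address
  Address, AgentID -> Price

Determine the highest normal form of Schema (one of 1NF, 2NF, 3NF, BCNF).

Candidate keys: {Address, AgentID}, {AgentID, ListDate, Price}, {AgentID, ListingID}. Prime attributes: {Address, AgentID, ListDate, ListingID, Price}.
Every FD has a superkey on the left, so the relation is in BCNF.

BCNF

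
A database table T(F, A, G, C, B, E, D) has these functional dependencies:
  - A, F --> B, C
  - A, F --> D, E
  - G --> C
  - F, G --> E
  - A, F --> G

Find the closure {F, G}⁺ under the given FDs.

{C, E, F, G}

Start with {F, G}.
G --> C applies; add {C} → now {C, F, G}.
F, G --> E applies; add {E} → now {C, E, F, G}.
No further FD applies.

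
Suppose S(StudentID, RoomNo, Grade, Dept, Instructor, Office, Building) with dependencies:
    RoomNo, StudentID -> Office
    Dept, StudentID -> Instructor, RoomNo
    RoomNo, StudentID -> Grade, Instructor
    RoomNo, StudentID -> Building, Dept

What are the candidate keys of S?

{Dept, StudentID}, {RoomNo, StudentID}

{StudentID} never appears on the right of any FD, so every key must include it.
{Dept, StudentID} is a candidate key since {Dept, StudentID}⁺ = {Building, Dept, Grade, Instructor, Office, RoomNo, StudentID} covers every attribute.
{RoomNo, StudentID} is a candidate key since {RoomNo, StudentID}⁺ = {Building, Dept, Grade, Instructor, Office, RoomNo, StudentID} covers every attribute.
These are minimal and exhaustive — every other superkey contains one of them.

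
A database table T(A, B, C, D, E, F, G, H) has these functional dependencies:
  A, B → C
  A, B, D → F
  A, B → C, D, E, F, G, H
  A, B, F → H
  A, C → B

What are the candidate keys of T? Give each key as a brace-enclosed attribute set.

{A} never appears on the right of any FD, so every key must include it.
{A, B} is a candidate key since {A, B}⁺ = {A, B, C, D, E, F, G, H} covers every attribute.
{A, C} is a candidate key since {A, C}⁺ = {A, B, C, D, E, F, G, H} covers every attribute.
No proper subset of any of these is a key, and no other minimal superkey exists.

{A, B}, {A, C}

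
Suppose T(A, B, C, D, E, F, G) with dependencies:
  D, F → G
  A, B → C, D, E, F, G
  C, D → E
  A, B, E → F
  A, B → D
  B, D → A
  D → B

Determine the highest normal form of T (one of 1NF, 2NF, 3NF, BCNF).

BCNF

Candidate keys: {A, B}, {D}. Prime attributes: {A, B, D}.
The left-hand side of every FD is a superkey, so BCNF is satisfied.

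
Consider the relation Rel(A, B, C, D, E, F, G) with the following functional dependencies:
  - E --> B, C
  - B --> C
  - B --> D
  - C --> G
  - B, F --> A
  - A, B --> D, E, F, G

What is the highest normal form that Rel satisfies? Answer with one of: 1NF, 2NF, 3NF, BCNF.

1NF

Candidate keys: {A, B}, {A, E}, {B, F}, {E, F}. Prime attributes: {A, B, E, F}.
For E --> B, C we have {E}⁺ = {B, C, D, E, G}; {E} is not a superkey, so BCNF fails.
E --> B, C determines the non-prime attribute {C} from a non-superkey — 3NF is violated.
{B} is a proper subset of the key {A, B}, and {B}⁺ contains the non-prime attributes {C, D, G} — a partial dependency, so 2NF is violated.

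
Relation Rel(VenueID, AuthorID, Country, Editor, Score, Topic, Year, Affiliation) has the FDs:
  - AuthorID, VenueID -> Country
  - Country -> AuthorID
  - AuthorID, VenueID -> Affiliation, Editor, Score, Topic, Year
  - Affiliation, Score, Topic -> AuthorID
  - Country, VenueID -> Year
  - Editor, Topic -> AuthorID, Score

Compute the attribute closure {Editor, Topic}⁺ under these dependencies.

Start with {Editor, Topic}.
Editor, Topic -> AuthorID, Score applies; add {AuthorID, Score} → now {AuthorID, Editor, Score, Topic}.
No further FD applies.

{AuthorID, Editor, Score, Topic}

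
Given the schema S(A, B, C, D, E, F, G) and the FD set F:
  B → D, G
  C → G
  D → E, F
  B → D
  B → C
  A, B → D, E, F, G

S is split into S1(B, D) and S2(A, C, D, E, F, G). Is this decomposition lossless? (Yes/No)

No

The shared attributes are {D} and {D}⁺ = {D, E, F}.
The closure covers neither S1 nor S2 entirely; the join is not lossless.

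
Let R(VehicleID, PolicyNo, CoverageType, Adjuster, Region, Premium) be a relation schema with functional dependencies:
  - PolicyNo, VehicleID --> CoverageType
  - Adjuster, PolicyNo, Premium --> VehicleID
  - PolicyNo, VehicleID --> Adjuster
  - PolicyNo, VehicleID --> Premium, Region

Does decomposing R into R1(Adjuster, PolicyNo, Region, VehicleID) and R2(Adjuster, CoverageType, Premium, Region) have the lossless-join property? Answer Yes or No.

No

R1 ∩ R2 = {Adjuster, Region}; its closure under F is {Adjuster, Region}.
Neither R1 nor R2 is contained in that closure, so the decomposition is lossy.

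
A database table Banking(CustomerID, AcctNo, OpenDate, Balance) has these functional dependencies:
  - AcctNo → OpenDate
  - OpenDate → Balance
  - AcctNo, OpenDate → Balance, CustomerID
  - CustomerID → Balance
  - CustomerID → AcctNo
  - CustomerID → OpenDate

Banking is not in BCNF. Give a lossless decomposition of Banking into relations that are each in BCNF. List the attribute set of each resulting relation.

{AcctNo, CustomerID, OpenDate}; {Balance, OpenDate}

Candidate keys of the original relation: {AcctNo}, {CustomerID}.
{AcctNo, Balance, CustomerID, OpenDate}: {OpenDate} determines {Balance, OpenDate} here but is not a superkey — split on OpenDate → Balance, giving {Balance, OpenDate} and {AcctNo, CustomerID, OpenDate}.
{Balance, OpenDate} is in BCNF.
{AcctNo, CustomerID, OpenDate} is in BCNF.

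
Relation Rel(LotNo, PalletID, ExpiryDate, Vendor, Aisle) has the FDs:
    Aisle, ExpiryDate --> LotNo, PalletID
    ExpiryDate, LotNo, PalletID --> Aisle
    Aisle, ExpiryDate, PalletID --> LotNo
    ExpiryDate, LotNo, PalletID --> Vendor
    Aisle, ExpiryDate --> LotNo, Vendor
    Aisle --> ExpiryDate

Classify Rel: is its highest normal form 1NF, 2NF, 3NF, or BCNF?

BCNF

Candidate keys: {Aisle}, {ExpiryDate, LotNo, PalletID}. Prime attributes: {Aisle, ExpiryDate, LotNo, PalletID}.
Each dependency's left side is a superkey — BCNF holds.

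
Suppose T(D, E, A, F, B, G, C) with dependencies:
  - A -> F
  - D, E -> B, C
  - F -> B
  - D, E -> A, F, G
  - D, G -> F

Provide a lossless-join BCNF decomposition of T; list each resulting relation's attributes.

{A, C, D, E, G}; {A, F}; {B, F}

Candidate key of the original relation: {D, E}.
In {A, B, C, D, E, F, G}, {A} is not a superkey ({A}⁺ restricted to this set is {A, B, F}), so split on A -> B, F into {A, B, F} and {A, C, D, E, G}.
In {A, B, F}, {F} is not a superkey ({F}⁺ restricted to this set is {B, F}), so split on F -> B into {B, F} and {A, F}.
{B, F} is in BCNF.
{A, F} is in BCNF.
{A, C, D, E, G} is in BCNF.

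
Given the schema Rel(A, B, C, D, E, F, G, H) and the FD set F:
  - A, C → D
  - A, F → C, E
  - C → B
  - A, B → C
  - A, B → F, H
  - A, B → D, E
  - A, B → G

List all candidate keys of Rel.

{A, B}, {A, C}, {A, F}

No FD produces {A}, so it must be in every candidate key.
{A, B}⁺ = {A, B, C, D, E, F, G, H}, which is every attribute, so {A, B} is a candidate key.
{A, C}⁺ = {A, B, C, D, E, F, G, H}, which is every attribute, so {A, C} is a candidate key.
{A, F}⁺ = {A, B, C, D, E, F, G, H}, which is every attribute, so {A, F} is a candidate key.
These are minimal and exhaustive — every other superkey contains one of them.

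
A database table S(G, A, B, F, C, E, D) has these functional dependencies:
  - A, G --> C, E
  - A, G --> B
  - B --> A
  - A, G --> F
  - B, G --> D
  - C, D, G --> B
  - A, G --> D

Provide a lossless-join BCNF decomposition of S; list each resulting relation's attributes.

{A, B}; {B, C, D, E, F, G}

Candidate keys of the original relation: {A, G}, {B, G}, {C, D, G}.
{A, B, C, D, E, F, G}: {B} determines {A, B} here but is not a superkey — split on B --> A, giving {A, B} and {B, C, D, E, F, G}.
{A, B} is in BCNF.
{B, C, D, E, F, G} is in BCNF.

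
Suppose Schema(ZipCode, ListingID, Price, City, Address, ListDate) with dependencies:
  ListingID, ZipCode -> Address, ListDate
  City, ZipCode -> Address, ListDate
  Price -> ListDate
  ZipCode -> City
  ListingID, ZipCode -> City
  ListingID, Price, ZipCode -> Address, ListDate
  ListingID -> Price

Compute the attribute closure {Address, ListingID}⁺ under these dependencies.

Start with {Address, ListingID}.
ListingID -> Price applies; add {Price} → now {Address, ListingID, Price}.
Price -> ListDate applies; add {ListDate} → now {Address, ListDate, ListingID, Price}.
No further FD applies.

{Address, ListDate, ListingID, Price}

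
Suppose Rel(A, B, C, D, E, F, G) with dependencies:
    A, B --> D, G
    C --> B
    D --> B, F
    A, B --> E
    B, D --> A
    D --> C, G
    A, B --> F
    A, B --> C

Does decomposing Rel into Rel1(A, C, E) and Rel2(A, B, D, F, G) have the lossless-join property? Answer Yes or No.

No

Common attributes: {A}; their closure is {A}.
The closure covers neither Rel1 nor Rel2 entirely; the join is not lossless.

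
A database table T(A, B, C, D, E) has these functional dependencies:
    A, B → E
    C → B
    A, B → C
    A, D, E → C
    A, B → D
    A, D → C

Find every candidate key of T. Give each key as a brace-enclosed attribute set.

{A, B}, {A, C}, {A, D}

No FD produces {A}, so it must be in every candidate key.
{A, B}⁺ = {A, B, C, D, E} — all of the relation — so {A, B} is a candidate key.
{A, C}⁺ = {A, B, C, D, E} — all of the relation — so {A, C} is a candidate key.
{A, D}⁺ = {A, B, C, D, E} — all of the relation — so {A, D} is a candidate key.
These are minimal and exhaustive — every other superkey contains one of them.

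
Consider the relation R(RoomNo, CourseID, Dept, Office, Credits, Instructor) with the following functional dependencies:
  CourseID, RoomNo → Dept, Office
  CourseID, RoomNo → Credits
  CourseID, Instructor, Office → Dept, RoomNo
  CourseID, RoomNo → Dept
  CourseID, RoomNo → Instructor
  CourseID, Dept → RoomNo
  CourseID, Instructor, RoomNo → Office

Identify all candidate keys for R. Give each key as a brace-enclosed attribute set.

{CourseID, Dept}, {CourseID, Instructor, Office}, {CourseID, RoomNo}

No FD produces {CourseID}, so it must be in every candidate key.
{CourseID, Dept}⁺ = {CourseID, Credits, Dept, Instructor, Office, RoomNo} — all of the relation — so {CourseID, Dept} is a candidate key.
{CourseID, RoomNo}⁺ = {CourseID, Credits, Dept, Instructor, Office, RoomNo} — all of the relation — so {CourseID, RoomNo} is a candidate key.
{CourseID, Instructor, Office}⁺ = {CourseID, Credits, Dept, Instructor, Office, RoomNo} — all of the relation — so {CourseID, Instructor, Office} is a candidate key.
Any other superkey properly contains one of these, so there are no further candidate keys.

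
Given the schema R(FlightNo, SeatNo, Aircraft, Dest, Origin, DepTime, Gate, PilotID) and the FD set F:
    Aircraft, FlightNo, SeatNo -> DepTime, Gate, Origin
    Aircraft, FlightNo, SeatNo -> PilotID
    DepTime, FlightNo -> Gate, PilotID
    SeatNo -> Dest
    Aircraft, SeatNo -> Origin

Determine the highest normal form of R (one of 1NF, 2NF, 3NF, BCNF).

1NF

Candidate key: {Aircraft, FlightNo, SeatNo}. Prime attributes: {Aircraft, FlightNo, SeatNo}.
DepTime, FlightNo -> Gate, PilotID breaks BCNF: {DepTime, FlightNo}⁺ = {DepTime, FlightNo, Gate, PilotID}, so {DepTime, FlightNo} is not a superkey.
DepTime, FlightNo -> Gate, PilotID has non-prime {Gate, PilotID} on the right and a non-superkey on the left, so 3NF fails.
Since {SeatNo} ⊂ {Aircraft, FlightNo, SeatNo} and {SeatNo}⁺ ⊇ {Dest} with {Dest} non-prime, there is a partial dependency; 2NF fails.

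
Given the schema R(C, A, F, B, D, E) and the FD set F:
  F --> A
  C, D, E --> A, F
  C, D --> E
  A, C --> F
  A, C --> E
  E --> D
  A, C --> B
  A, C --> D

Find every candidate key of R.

No FD produces {C}, so it must be in every candidate key.
{A, C}⁺ = {A, B, C, D, E, F} — all of the relation — so {A, C} is a candidate key.
{C, D}⁺ = {A, B, C, D, E, F} — all of the relation — so {C, D} is a candidate key.
{C, E}⁺ = {A, B, C, D, E, F} — all of the relation — so {C, E} is a candidate key.
{C, F}⁺ = {A, B, C, D, E, F} — all of the relation — so {C, F} is a candidate key.
No proper subset of any of these is a key, and no other minimal superkey exists.

{A, C}, {C, D}, {C, E}, {C, F}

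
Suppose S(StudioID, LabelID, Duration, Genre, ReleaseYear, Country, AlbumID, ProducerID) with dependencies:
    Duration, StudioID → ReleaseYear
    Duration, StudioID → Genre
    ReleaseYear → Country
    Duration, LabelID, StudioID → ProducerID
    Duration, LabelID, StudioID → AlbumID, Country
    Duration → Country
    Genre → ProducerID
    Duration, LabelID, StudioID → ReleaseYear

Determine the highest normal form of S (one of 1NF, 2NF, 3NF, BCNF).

1NF

Candidate key: {Duration, LabelID, StudioID}. Prime attributes: {Duration, LabelID, StudioID}.
Duration, StudioID → ReleaseYear breaks BCNF: {Duration, StudioID}⁺ = {Country, Duration, Genre, ProducerID, ReleaseYear, StudioID}, so {Duration, StudioID} is not a superkey.
Because {ReleaseYear} is non-prime and the left side of Duration, StudioID → ReleaseYear is not a superkey, the relation is not in 3NF.
{Duration} is a proper subset of the key {Duration, LabelID, StudioID}, and {Duration}⁺ contains the non-prime attribute {Country} — a partial dependency, so 2NF is violated.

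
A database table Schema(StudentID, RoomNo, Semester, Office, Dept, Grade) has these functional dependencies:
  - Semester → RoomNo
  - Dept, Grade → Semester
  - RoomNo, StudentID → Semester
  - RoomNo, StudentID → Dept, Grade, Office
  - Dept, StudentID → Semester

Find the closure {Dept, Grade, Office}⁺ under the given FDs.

Start with {Dept, Grade, Office}.
Dept, Grade → Semester applies; add {Semester} → now {Dept, Grade, Office, Semester}.
Semester → RoomNo applies; add {RoomNo} → now {Dept, Grade, Office, RoomNo, Semester}.
No further FD applies.

{Dept, Grade, Office, RoomNo, Semester}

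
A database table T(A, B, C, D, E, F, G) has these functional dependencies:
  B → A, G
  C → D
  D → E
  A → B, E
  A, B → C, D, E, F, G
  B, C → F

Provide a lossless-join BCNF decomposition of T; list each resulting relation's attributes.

Candidate keys of the original relation: {A}, {B}.
In {A, B, C, D, E, F, G}, {C} is not a superkey ({C}⁺ restricted to this set is {C, D, E}), so split on C → D, E into {C, D, E} and {A, B, C, F, G}.
In {C, D, E}, {D} is not a superkey ({D}⁺ restricted to this set is {D, E}), so split on D → E into {D, E} and {C, D}.
{D, E} is in BCNF.
{C, D} is in BCNF.
{A, B, C, F, G} is in BCNF.

{A, B, C, F, G}; {C, D}; {D, E}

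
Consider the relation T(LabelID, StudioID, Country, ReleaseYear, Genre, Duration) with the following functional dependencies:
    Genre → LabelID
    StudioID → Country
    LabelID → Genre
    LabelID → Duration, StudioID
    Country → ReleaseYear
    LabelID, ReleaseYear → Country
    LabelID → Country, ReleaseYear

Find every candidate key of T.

Closure of {Genre} is {Country, Duration, Genre, LabelID, ReleaseYear, StudioID}, the whole schema; {Genre} is a candidate key.
Closure of {LabelID} is {Country, Duration, Genre, LabelID, ReleaseYear, StudioID}, the whole schema; {LabelID} is a candidate key.
Any other superkey properly contains one of these, so there are no further candidate keys.

{Genre}, {LabelID}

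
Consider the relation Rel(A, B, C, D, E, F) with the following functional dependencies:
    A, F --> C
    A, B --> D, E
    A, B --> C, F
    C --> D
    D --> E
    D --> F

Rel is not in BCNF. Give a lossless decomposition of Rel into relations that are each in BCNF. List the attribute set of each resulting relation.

Candidate key of the original relation: {A, B}.
Within {A, B, C, D, E, F}: {A, F}⁺ ∩ {A, B, C, D, E, F} = {A, C, D, E, F}, not the whole set, so A, F --> C, D, E violates BCNF; decompose into {A, C, D, E, F} and {A, B, F}.
Within {A, C, D, E, F}: {C}⁺ ∩ {A, C, D, E, F} = {C, D, E, F}, not the whole set, so C --> D, E, F violates BCNF; decompose into {C, D, E, F} and {A, C}.
Within {C, D, E, F}: {D}⁺ ∩ {C, D, E, F} = {D, E, F}, not the whole set, so D --> E, F violates BCNF; decompose into {D, E, F} and {C, D}.
{D, E, F} is in BCNF.
{C, D} is in BCNF.
{A, C} is in BCNF.
{A, B, F} is in BCNF.

{A, B, F}; {A, C}; {C, D}; {D, E, F}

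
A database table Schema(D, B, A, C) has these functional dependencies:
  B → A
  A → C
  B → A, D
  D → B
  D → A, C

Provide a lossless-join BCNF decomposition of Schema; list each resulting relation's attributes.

{A, B, D}; {A, C}

Candidate keys of the original relation: {B}, {D}.
{A, B, C, D}: {A} determines {A, C} here but is not a superkey — split on A → C, giving {A, C} and {A, B, D}.
{A, C} is in BCNF.
{A, B, D} is in BCNF.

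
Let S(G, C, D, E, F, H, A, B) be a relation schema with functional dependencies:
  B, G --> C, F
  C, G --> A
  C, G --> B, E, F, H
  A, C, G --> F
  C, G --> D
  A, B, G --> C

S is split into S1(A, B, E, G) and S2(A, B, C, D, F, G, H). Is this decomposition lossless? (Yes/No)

The shared attributes are {A, B, G} and {A, B, G}⁺ = {A, B, C, D, E, F, G, H}.
Since S1 ⊆ {A, B, C, D, E, F, G, H}, the intersection is a superkey of S1; the decomposition is lossless.

Yes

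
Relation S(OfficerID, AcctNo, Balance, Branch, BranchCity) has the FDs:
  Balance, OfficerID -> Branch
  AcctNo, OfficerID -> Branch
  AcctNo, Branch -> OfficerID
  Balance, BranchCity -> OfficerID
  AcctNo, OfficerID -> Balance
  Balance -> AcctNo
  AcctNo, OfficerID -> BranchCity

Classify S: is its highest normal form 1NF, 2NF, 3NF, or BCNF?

Candidate keys: {AcctNo, Branch}, {AcctNo, OfficerID}, {Balance, Branch}, {Balance, BranchCity}, {Balance, OfficerID}. Prime attributes: {AcctNo, Balance, Branch, BranchCity, OfficerID}.
Balance -> AcctNo breaks BCNF: {Balance}⁺ = {AcctNo, Balance}, so {Balance} is not a superkey.
But every attribute on its right side ({AcctNo}) is prime, and the same holds for every other non-superkey FD, so 3NF still holds.

3NF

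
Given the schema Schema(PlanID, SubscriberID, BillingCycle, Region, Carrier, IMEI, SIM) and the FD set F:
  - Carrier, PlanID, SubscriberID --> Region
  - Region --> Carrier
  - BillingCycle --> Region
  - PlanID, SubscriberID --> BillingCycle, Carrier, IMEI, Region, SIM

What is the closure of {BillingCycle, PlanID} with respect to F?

Start with {BillingCycle, PlanID}.
BillingCycle --> Region applies; add {Region} → now {BillingCycle, PlanID, Region}.
Region --> Carrier applies; add {Carrier} → now {BillingCycle, Carrier, PlanID, Region}.
No further FD applies.

{BillingCycle, Carrier, PlanID, Region}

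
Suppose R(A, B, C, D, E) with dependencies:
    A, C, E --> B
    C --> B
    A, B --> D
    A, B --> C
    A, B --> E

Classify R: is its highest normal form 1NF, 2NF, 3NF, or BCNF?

Candidate keys: {A, B}, {A, C}. Prime attributes: {A, B, C}.
C --> B: {C}⁺ = {B, C}, which is not all of the attributes, so the left side is not a superkey — BCNF is violated.
But every attribute on its right side ({B}) is prime, and the same holds for every other non-superkey FD, so 3NF still holds.

3NF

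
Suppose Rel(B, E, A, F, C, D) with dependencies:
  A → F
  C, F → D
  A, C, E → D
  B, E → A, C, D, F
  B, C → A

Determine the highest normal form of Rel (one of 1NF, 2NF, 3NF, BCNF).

2NF

Candidate key: {B, E}. Prime attributes: {B, E}.
A → F breaks BCNF: {A}⁺ = {A, F}, so {A} is not a superkey.
A → F has non-prime {F} on the right and a non-superkey on the left, so 3NF fails.
Checking every proper subset of each key, none determines a non-prime attribute — 2NF is satisfied.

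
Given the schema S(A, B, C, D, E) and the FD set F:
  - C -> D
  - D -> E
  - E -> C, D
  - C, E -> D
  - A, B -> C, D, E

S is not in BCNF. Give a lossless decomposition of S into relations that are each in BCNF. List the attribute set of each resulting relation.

Candidate key of the original relation: {A, B}.
Within {A, B, C, D, E}: {C}⁺ ∩ {A, B, C, D, E} = {C, D, E}, not the whole set, so C -> D, E violates BCNF; decompose into {C, D, E} and {A, B, C}.
{C, D, E} has no BCNF violation.
{A, B, C} has no BCNF violation.

{A, B, C}; {C, D, E}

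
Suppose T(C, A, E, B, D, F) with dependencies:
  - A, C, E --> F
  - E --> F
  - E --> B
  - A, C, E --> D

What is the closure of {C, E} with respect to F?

Start with {C, E}.
E --> F applies; add {F} → now {C, E, F}.
E --> B applies; add {B} → now {B, C, E, F}.
No further FD applies.

{B, C, E, F}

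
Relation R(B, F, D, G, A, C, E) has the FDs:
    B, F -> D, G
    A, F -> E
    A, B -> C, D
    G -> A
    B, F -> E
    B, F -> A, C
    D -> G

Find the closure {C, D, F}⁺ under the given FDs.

Start with {C, D, F}.
D -> G applies; add {G} → now {C, D, F, G}.
G -> A applies; add {A} → now {A, C, D, F, G}.
A, F -> E applies; add {E} → now {A, C, D, E, F, G}.
No further FD applies.

{A, C, D, E, F, G}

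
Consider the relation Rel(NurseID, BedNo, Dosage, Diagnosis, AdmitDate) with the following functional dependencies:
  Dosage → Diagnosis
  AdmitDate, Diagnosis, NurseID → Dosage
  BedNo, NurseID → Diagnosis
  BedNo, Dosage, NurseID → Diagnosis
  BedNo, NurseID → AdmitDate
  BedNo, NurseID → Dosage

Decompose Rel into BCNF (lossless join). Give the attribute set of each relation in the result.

Candidate key of the original relation: {BedNo, NurseID}.
{AdmitDate, BedNo, Diagnosis, Dosage, NurseID}: {Dosage} determines {Diagnosis, Dosage} here but is not a superkey — split on Dosage → Diagnosis, giving {Diagnosis, Dosage} and {AdmitDate, BedNo, Dosage, NurseID}.
{Diagnosis, Dosage}: every determinant is a superkey — BCNF.
{AdmitDate, BedNo, Dosage, NurseID}: every determinant is a superkey — BCNF.

{AdmitDate, BedNo, Dosage, NurseID}; {Diagnosis, Dosage}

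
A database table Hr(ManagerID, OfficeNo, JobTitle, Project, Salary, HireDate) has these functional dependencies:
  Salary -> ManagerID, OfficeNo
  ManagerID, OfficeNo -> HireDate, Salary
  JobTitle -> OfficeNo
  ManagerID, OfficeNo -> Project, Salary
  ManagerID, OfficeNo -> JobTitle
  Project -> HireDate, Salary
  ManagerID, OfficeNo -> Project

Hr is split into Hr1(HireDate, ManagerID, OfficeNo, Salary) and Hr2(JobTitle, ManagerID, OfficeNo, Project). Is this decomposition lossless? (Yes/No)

Yes

Common attributes: {ManagerID, OfficeNo}; their closure is {HireDate, JobTitle, ManagerID, OfficeNo, Project, Salary}.
Hr1 is contained in that closure, so Hr1 ∩ Hr2 -> Hr1 holds and the join is lossless.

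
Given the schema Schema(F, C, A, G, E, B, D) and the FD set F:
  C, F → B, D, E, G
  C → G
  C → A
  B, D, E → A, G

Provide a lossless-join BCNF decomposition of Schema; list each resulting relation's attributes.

Candidate key of the original relation: {C, F}.
{A, B, C, D, E, F, G}: {C} determines {A, C, G} here but is not a superkey — split on C → A, G, giving {A, C, G} and {B, C, D, E, F}.
{A, C, G}: every determinant is a superkey — BCNF.
{B, C, D, E, F}: every determinant is a superkey — BCNF.

{A, C, G}; {B, C, D, E, F}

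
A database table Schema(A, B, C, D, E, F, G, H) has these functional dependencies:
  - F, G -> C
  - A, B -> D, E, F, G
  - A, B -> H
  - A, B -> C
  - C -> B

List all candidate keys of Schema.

{A, B}, {A, C}, {A, F, G}

{A} never appears on the right of any FD, so every key must include it.
{A, B}⁺ = {A, B, C, D, E, F, G, H} — all of the relation — so {A, B} is a candidate key.
{A, C}⁺ = {A, B, C, D, E, F, G, H} — all of the relation — so {A, C} is a candidate key.
{A, F, G}⁺ = {A, B, C, D, E, F, G, H} — all of the relation — so {A, F, G} is a candidate key.
Any other superkey properly contains one of these, so there are no further candidate keys.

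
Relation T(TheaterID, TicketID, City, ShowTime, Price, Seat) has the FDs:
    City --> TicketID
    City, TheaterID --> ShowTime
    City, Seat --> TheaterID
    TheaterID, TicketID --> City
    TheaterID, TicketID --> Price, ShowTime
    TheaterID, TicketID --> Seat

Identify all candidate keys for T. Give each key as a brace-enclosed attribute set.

{City, Seat}, {City, TheaterID}, {TheaterID, TicketID}

Closure of {City, Seat} is {City, Price, Seat, ShowTime, TheaterID, TicketID}, the whole schema; {City, Seat} is a candidate key.
Closure of {City, TheaterID} is {City, Price, Seat, ShowTime, TheaterID, TicketID}, the whole schema; {City, TheaterID} is a candidate key.
Closure of {TheaterID, TicketID} is {City, Price, Seat, ShowTime, TheaterID, TicketID}, the whole schema; {TheaterID, TicketID} is a candidate key.
These are minimal and exhaustive — every other superkey contains one of them.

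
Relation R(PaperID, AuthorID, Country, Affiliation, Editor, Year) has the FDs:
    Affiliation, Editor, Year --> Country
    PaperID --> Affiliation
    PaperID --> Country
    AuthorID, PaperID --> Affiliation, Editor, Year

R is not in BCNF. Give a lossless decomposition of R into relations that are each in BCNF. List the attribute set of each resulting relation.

Candidate key of the original relation: {AuthorID, PaperID}.
In {Affiliation, AuthorID, Country, Editor, PaperID, Year}, {Affiliation, Editor, Year} is not a superkey ({Affiliation, Editor, Year}⁺ restricted to this set is {Affiliation, Country, Editor, Year}), so split on Affiliation, Editor, Year --> Country into {Affiliation, Country, Editor, Year} and {Affiliation, AuthorID, Editor, PaperID, Year}.
{Affiliation, Country, Editor, Year}: every determinant is a superkey — BCNF.
In {Affiliation, AuthorID, Editor, PaperID, Year}, {PaperID} is not a superkey ({PaperID}⁺ restricted to this set is {Affiliation, PaperID}), so split on PaperID --> Affiliation into {Affiliation, PaperID} and {AuthorID, Editor, PaperID, Year}.
{Affiliation, PaperID}: every determinant is a superkey — BCNF.
{AuthorID, Editor, PaperID, Year}: every determinant is a superkey — BCNF.

{Affiliation, Country, Editor, Year}; {Affiliation, PaperID}; {AuthorID, Editor, PaperID, Year}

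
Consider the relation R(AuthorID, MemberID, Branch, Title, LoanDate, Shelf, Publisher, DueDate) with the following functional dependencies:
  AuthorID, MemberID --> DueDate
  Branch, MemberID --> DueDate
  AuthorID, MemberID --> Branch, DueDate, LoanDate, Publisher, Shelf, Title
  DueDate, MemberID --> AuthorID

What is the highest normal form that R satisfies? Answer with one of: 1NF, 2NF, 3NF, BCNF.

BCNF

Candidate keys: {AuthorID, MemberID}, {Branch, MemberID}, {DueDate, MemberID}. Prime attributes: {AuthorID, Branch, DueDate, MemberID}.
Every FD has a superkey on the left, so the relation is in BCNF.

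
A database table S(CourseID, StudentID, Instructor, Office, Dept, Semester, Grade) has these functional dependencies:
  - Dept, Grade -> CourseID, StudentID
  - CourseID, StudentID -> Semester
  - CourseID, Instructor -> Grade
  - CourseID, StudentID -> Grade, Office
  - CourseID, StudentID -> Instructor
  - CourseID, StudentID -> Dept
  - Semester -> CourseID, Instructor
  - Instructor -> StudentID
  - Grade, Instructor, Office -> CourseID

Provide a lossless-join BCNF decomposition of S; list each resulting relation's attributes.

{CourseID, Dept, Grade, Instructor, Office, Semester}; {Instructor, StudentID}

Candidate keys of the original relation: {CourseID, Instructor}, {CourseID, StudentID}, {Dept, Grade}, {Grade, Instructor, Office}, {Semester}.
Within {CourseID, Dept, Grade, Instructor, Office, Semester, StudentID}: {Instructor}⁺ ∩ {CourseID, Dept, Grade, Instructor, Office, Semester, StudentID} = {Instructor, StudentID}, not the whole set, so Instructor -> StudentID violates BCNF; decompose into {Instructor, StudentID} and {CourseID, Dept, Grade, Instructor, Office, Semester}.
{Instructor, StudentID} has no BCNF violation.
{CourseID, Dept, Grade, Instructor, Office, Semester} has no BCNF violation.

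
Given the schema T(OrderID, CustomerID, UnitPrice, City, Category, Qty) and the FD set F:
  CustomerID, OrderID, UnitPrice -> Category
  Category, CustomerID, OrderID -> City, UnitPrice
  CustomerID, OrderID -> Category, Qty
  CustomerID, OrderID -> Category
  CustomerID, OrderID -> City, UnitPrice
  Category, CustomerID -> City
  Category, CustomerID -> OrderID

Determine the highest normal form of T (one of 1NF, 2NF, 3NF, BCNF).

Candidate keys: {Category, CustomerID}, {CustomerID, OrderID}. Prime attributes: {Category, CustomerID, OrderID}.
Each dependency's left side is a superkey — BCNF holds.

BCNF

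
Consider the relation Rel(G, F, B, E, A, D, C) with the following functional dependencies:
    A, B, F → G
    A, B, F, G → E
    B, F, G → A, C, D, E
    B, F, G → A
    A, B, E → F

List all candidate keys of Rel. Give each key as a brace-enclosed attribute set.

{A, B, E}, {A, B, F}, {B, F, G}

Attributes never on any right-hand side: {B} — every candidate key must contain it.
Closure of {A, B, E} is {A, B, C, D, E, F, G}, the whole schema; {A, B, E} is a candidate key.
Closure of {A, B, F} is {A, B, C, D, E, F, G}, the whole schema; {A, B, F} is a candidate key.
Closure of {B, F, G} is {A, B, C, D, E, F, G}, the whole schema; {B, F, G} is a candidate key.
Any other superkey properly contains one of these, so there are no further candidate keys.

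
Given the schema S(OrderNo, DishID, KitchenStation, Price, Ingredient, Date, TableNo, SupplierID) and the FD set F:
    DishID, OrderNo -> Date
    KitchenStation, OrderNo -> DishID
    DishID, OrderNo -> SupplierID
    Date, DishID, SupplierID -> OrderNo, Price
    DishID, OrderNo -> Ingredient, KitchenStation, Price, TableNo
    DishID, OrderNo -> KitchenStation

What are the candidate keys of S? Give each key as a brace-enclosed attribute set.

{Date, DishID, SupplierID}, {DishID, OrderNo}, {KitchenStation, OrderNo}

{DishID, OrderNo}⁺ = {Date, DishID, Ingredient, KitchenStation, OrderNo, Price, SupplierID, TableNo}, which is every attribute, so {DishID, OrderNo} is a candidate key.
{KitchenStation, OrderNo}⁺ = {Date, DishID, Ingredient, KitchenStation, OrderNo, Price, SupplierID, TableNo}, which is every attribute, so {KitchenStation, OrderNo} is a candidate key.
{Date, DishID, SupplierID}⁺ = {Date, DishID, Ingredient, KitchenStation, OrderNo, Price, SupplierID, TableNo}, which is every attribute, so {Date, DishID, SupplierID} is a candidate key.
These are minimal and exhaustive — every other superkey contains one of them.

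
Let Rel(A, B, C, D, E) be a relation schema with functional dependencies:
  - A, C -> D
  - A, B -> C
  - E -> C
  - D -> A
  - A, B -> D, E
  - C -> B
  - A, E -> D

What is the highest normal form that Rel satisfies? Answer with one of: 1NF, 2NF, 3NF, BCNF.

Candidate keys: {A, B}, {A, C}, {A, E}, {B, D}, {C, D}, {D, E}. Prime attributes: {A, B, C, D, E}.
E -> C: {E}⁺ = {B, C, E}, which is not all of the attributes, so the left side is not a superkey — BCNF is violated.
But every attribute on its right side ({C}) is prime, and the same holds for every other non-superkey FD, so 3NF still holds.

3NF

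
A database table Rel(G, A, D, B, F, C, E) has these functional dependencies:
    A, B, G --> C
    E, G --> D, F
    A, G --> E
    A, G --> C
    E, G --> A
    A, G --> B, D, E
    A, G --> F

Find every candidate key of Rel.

{G} never appears on the right of any FD, so every key must include it.
{A, G}⁺ = {A, B, C, D, E, F, G} — all of the relation — so {A, G} is a candidate key.
{E, G}⁺ = {A, B, C, D, E, F, G} — all of the relation — so {E, G} is a candidate key.
These are minimal and exhaustive — every other superkey contains one of them.

{A, G}, {E, G}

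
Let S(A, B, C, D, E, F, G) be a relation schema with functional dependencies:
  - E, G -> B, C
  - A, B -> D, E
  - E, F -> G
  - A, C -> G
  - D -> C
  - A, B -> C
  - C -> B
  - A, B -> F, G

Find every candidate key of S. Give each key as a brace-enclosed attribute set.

{A, B}, {A, C}, {A, D}, {A, E, F}, {A, E, G}

Attributes never on any right-hand side: {A} — every candidate key must contain it.
Closure of {A, B} is {A, B, C, D, E, F, G}, the whole schema; {A, B} is a candidate key.
Closure of {A, C} is {A, B, C, D, E, F, G}, the whole schema; {A, C} is a candidate key.
Closure of {A, D} is {A, B, C, D, E, F, G}, the whole schema; {A, D} is a candidate key.
Closure of {A, E, F} is {A, B, C, D, E, F, G}, the whole schema; {A, E, F} is a candidate key.
Closure of {A, E, G} is {A, B, C, D, E, F, G}, the whole schema; {A, E, G} is a candidate key.
Any other superkey properly contains one of these, so there are no further candidate keys.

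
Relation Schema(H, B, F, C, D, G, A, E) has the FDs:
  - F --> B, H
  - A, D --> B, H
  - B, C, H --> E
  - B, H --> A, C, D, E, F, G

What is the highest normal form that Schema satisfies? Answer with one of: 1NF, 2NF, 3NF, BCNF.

Candidate keys: {A, D}, {B, H}, {F}. Prime attributes: {A, B, D, F, H}.
Each dependency's left side is a superkey — BCNF holds.

BCNF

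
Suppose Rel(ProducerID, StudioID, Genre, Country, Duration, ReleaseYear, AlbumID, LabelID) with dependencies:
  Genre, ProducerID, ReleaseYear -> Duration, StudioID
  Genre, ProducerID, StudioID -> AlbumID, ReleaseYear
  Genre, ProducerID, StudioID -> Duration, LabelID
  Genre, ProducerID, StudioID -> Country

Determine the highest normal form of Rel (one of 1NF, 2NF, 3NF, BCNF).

BCNF

Candidate keys: {Genre, ProducerID, ReleaseYear}, {Genre, ProducerID, StudioID}. Prime attributes: {Genre, ProducerID, ReleaseYear, StudioID}.
Each dependency's left side is a superkey — BCNF holds.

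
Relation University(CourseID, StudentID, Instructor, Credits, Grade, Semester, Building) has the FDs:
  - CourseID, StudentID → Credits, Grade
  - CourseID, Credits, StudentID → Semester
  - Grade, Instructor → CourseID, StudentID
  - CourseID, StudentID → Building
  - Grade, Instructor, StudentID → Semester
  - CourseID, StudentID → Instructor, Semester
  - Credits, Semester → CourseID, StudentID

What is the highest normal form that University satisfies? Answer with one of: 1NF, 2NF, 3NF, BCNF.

Candidate keys: {CourseID, StudentID}, {Credits, Semester}, {Grade, Instructor}. Prime attributes: {CourseID, Credits, Grade, Instructor, Semester, StudentID}.
Each dependency's left side is a superkey — BCNF holds.

BCNF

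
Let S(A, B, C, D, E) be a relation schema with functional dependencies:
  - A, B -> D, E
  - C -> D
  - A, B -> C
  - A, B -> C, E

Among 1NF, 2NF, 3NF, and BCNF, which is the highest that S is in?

2NF

Candidate key: {A, B}. Prime attributes: {A, B}.
C -> D breaks BCNF: {C}⁺ = {C, D}, so {C} is not a superkey.
C -> D determines the non-prime attribute {D} from a non-superkey — 3NF is violated.
Checking every proper subset of each key, none determines a non-prime attribute — 2NF is satisfied.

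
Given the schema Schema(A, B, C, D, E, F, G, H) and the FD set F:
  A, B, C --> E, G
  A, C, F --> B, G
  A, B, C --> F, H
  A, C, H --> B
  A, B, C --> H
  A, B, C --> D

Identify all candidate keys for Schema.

Attributes never on any right-hand side: {A, C} — every candidate key must contain all of them.
Closure of {A, B, C} is {A, B, C, D, E, F, G, H}, the whole schema; {A, B, C} is a candidate key.
Closure of {A, C, F} is {A, B, C, D, E, F, G, H}, the whole schema; {A, C, F} is a candidate key.
Closure of {A, C, H} is {A, B, C, D, E, F, G, H}, the whole schema; {A, C, H} is a candidate key.
These are minimal and exhaustive — every other superkey contains one of them.

{A, B, C}, {A, C, F}, {A, C, H}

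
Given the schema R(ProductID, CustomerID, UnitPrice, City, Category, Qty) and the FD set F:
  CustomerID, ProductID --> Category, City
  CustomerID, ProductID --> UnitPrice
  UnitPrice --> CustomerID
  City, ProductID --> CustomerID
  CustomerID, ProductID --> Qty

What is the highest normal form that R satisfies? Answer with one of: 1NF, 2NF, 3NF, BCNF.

Candidate keys: {City, ProductID}, {CustomerID, ProductID}, {ProductID, UnitPrice}. Prime attributes: {City, CustomerID, ProductID, UnitPrice}.
For UnitPrice --> CustomerID we have {UnitPrice}⁺ = {CustomerID, UnitPrice}; {UnitPrice} is not a superkey, so BCNF fails.
Its right-hand attributes {CustomerID} are all prime, as are those of every other non-superkey FD — the relation is in 3NF.

3NF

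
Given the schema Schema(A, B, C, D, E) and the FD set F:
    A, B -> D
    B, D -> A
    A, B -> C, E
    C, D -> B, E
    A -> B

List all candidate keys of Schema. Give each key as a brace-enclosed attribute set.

{A}, {B, D}, {C, D}

{A}⁺ = {A, B, C, D, E}, which is every attribute, so {A} is a candidate key.
{B, D}⁺ = {A, B, C, D, E}, which is every attribute, so {B, D} is a candidate key.
{C, D}⁺ = {A, B, C, D, E}, which is every attribute, so {C, D} is a candidate key.
These are minimal and exhaustive — every other superkey contains one of them.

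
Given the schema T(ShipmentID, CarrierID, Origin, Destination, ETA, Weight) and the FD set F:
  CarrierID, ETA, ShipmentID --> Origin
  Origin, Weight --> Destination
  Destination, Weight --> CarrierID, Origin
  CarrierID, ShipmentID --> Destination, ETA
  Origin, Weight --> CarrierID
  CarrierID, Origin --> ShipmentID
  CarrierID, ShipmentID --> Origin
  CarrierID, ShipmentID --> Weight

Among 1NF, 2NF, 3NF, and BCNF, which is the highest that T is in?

BCNF

Candidate keys: {CarrierID, Origin}, {CarrierID, ShipmentID}, {Destination, Weight}, {Origin, Weight}. Prime attributes: {CarrierID, Destination, Origin, ShipmentID, Weight}.
Every FD has a superkey on the left, so the relation is in BCNF.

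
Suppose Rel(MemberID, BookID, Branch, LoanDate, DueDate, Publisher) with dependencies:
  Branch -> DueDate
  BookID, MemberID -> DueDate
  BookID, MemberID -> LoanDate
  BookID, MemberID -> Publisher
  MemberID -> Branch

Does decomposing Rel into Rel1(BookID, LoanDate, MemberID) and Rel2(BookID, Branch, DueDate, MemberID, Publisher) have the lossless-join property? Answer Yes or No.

Rel1 ∩ Rel2 = {BookID, MemberID}; its closure under F is {BookID, Branch, DueDate, LoanDate, MemberID, Publisher}.
Since Rel1 ⊆ {BookID, Branch, DueDate, LoanDate, MemberID, Publisher}, the intersection is a superkey of Rel1; the decomposition is lossless.

Yes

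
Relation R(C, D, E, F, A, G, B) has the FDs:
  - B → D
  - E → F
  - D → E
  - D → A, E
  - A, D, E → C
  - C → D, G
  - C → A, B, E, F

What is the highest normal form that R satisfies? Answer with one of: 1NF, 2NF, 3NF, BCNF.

Candidate keys: {B}, {C}, {D}. Prime attributes: {B, C, D}.
E → F breaks BCNF: {E}⁺ = {E, F}, so {E} is not a superkey.
Because {F} is non-prime and the left side of E → F is not a superkey, the relation is not in 3NF.
Every candidate key is a single attribute, so no partial dependency is possible; 2NF holds.

2NF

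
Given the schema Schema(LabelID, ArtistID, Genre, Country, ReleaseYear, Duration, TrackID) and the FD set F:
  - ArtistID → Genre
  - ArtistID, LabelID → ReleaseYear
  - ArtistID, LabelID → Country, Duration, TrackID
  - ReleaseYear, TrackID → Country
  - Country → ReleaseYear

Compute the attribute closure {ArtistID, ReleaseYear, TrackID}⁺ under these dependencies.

{ArtistID, Country, Genre, ReleaseYear, TrackID}

Start with {ArtistID, ReleaseYear, TrackID}.
ArtistID → Genre applies; add {Genre} → now {ArtistID, Genre, ReleaseYear, TrackID}.
ReleaseYear, TrackID → Country applies; add {Country} → now {ArtistID, Country, Genre, ReleaseYear, TrackID}.
No further FD applies.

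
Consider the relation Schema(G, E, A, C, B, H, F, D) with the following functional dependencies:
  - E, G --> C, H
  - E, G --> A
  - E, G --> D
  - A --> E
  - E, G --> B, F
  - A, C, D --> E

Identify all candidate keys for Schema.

No FD produces {G}, so it must be in every candidate key.
{A, G}⁺ = {A, B, C, D, E, F, G, H} — all of the relation — so {A, G} is a candidate key.
{E, G}⁺ = {A, B, C, D, E, F, G, H} — all of the relation — so {E, G} is a candidate key.
Any other superkey properly contains one of these, so there are no further candidate keys.

{A, G}, {E, G}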